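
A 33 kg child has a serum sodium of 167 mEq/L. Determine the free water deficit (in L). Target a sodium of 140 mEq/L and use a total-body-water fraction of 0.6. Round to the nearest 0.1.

TBW = 0.6 · 33 = 19.8 L
Free water deficit = TBW · (Na/140 − 1)
= 19.8 · (167/140 − 1)
= 19.8 · 0.1929
= 3.82 L

3.8 L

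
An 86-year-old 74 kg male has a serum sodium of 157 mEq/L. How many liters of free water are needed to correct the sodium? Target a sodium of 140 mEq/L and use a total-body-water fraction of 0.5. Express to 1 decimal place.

4.5 L

TBW = 0.5 · 74 = 37 L
Free water deficit = TBW · (Na/140 − 1)
= 37 · (157/140 − 1)
= 37 · 0.1214
= 4.49 L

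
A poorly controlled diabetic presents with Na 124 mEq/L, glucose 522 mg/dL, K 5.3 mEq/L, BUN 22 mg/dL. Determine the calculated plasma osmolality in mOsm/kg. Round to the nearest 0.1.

Calculated osmolality = 2·Na + glucose/18 + BUN/2.8
= 2·124 + 522/18 + 22/2.8
= 248 + 29 + 7.86
= 284.86 mOsm/kg

284.9 mOsm/kg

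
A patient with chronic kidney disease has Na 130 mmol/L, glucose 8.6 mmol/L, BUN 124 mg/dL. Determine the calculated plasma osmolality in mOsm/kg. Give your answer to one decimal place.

312.9 mOsm/kg

Calculated osmolality = 2·Na + glucose + BUN/2.8
= 2·130 + 8.6 + 124/2.8
= 260 + 8.60 + 44.29
= 312.89 mOsm/kg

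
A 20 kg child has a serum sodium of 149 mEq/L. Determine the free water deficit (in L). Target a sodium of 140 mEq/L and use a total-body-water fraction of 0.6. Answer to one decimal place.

TBW = 0.6 · 20 = 12 L
Free water deficit = TBW · (Na/140 − 1)
= 12 · (149/140 − 1)
= 12 · 0.0643
= 0.77 L

0.8 L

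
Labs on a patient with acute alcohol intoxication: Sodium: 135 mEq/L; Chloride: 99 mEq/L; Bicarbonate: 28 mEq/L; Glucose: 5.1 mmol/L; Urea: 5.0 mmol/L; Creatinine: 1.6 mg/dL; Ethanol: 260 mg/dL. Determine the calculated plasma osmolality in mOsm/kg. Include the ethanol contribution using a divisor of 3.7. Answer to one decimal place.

350.4 mOsm/kg

Calculated osmolality = 2·Na + glucose + urea + ethanol/3.7
= 2·135 + 5.1 + 5 + 260/3.7
= 270 + 5.10 + 5 + 70.27
= 350.37 mOsm/kg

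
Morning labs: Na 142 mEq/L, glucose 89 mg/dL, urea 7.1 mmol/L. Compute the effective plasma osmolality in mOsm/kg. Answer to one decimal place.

Effective osmolality excludes urea (freely permeant across cell membranes):
2·Na + glucose/18
= 2·142 + 89/18
= 284 + 4.94
= 288.94 mOsm/kg

288.9 mOsm/kg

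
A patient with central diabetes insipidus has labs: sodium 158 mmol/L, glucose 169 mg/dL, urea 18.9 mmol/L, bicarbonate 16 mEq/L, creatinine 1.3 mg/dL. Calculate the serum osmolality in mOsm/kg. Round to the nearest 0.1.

344.3 mOsm/kg

Calculated osmolality = 2·Na + glucose/18 + urea
= 2·158 + 169/18 + 18.9
= 316 + 9.39 + 18.90
= 344.29 mOsm/kg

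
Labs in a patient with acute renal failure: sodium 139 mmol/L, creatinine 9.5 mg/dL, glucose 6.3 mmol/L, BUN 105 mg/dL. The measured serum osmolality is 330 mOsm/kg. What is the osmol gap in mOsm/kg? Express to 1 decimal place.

8.2 mOsm/kg

Calculated osmolality = 2·Na + glucose + BUN/2.8
= 2·139 + 6.3 + 105/2.8
= 278 + 6.30 + 37.50
= 321.8 mOsm/kg ≈ 321.8 mOsm/kg
Osmolar gap = measured − calculated = 330 − 321.8 = 8.2 mOsm/kg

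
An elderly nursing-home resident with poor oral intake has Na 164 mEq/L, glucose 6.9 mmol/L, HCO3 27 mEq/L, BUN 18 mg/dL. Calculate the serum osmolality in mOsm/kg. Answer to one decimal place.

341.3 mOsm/kg

Calculated osmolality = 2·Na + glucose + BUN/2.8
= 2·164 + 6.9 + 18/2.8
= 328 + 6.90 + 6.43
= 341.33 mOsm/kg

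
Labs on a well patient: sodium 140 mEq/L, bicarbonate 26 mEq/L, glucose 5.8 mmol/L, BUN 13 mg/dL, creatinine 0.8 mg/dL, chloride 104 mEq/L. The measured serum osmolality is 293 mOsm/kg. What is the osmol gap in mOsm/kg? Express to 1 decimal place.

2.6 mOsm/kg

Calculated osmolality = 2·Na + glucose + BUN/2.8
= 2·140 + 5.8 + 13/2.8
= 280 + 5.80 + 4.64
= 290.44 mOsm/kg ≈ 290.4 mOsm/kg
Osmolar gap = measured − calculated = 293 − 290.4 = 2.6 mOsm/kg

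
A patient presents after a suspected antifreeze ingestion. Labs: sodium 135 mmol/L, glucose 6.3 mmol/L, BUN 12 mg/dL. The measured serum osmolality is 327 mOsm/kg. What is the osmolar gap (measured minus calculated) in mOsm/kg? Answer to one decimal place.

46.4 mOsm/kg

Calculated osmolality = 2·Na + glucose + BUN/2.8
= 2·135 + 6.3 + 12/2.8
= 270 + 6.30 + 4.29
= 280.59 mOsm/kg ≈ 280.6 mOsm/kg
Osmolar gap = measured − calculated = 327 − 280.6 = 46.4 mOsm/kg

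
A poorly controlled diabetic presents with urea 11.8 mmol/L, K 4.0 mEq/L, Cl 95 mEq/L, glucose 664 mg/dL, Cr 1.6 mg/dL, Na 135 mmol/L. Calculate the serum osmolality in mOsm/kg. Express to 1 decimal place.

Calculated osmolality = 2·Na + glucose/18 + urea
= 2·135 + 664/18 + 11.8
= 270 + 36.89 + 11.80
= 318.69 mOsm/kg

318.7 mOsm/kg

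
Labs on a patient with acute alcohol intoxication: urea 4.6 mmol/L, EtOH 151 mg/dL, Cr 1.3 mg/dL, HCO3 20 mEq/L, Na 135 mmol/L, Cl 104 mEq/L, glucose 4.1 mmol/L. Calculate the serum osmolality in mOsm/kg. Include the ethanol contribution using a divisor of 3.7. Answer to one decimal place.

319.5 mOsm/kg

Calculated osmolality = 2·Na + glucose + urea + ethanol/3.7
= 2·135 + 4.1 + 4.6 + 151/3.7
= 270 + 4.10 + 4.60 + 40.81
= 319.51 mOsm/kg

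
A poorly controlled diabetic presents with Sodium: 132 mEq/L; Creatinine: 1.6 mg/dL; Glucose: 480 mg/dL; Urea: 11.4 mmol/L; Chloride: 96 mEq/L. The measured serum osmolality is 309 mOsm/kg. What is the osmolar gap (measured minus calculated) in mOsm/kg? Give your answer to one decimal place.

Calculated osmolality = 2·Na + glucose/18 + urea
= 2·132 + 480/18 + 11.4
= 264 + 26.67 + 11.40
= 302.07 mOsm/kg ≈ 302.1 mOsm/kg
Osmolar gap = measured − calculated = 309 − 302.1 = 6.9 mOsm/kg

6.9 mOsm/kg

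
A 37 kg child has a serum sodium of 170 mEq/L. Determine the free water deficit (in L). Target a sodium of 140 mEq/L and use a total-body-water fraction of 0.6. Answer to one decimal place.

4.8 L

TBW = 0.6 · 37 = 22.2 L
Free water deficit = TBW · (Na/140 − 1)
= 22.2 · (170/140 − 1)
= 22.2 · 0.2143
= 4.76 L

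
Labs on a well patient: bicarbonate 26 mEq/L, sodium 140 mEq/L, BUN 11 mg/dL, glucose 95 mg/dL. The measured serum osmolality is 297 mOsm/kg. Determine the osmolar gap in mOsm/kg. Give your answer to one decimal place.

Calculated osmolality = 2·Na + glucose/18 + BUN/2.8
= 2·140 + 95/18 + 11/2.8
= 280 + 5.28 + 3.93
= 289.21 mOsm/kg ≈ 289.2 mOsm/kg
Osmolar gap = measured − calculated = 297 − 289.2 = 7.8 mOsm/kg

7.8 mOsm/kg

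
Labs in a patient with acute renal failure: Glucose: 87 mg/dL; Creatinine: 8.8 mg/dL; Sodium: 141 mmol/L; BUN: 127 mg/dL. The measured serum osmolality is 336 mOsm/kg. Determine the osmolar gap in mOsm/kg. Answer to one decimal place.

Calculated osmolality = 2·Na + glucose/18 + BUN/2.8
= 2·141 + 87/18 + 127/2.8
= 282 + 4.83 + 45.36
= 332.19 mOsm/kg ≈ 332.2 mOsm/kg
Osmolar gap = measured − calculated = 336 − 332.2 = 3.8 mOsm/kg

3.8 mOsm/kg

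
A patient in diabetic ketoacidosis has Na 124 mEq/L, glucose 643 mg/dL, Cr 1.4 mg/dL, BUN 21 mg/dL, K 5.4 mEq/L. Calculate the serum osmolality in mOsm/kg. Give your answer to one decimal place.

Calculated osmolality = 2·Na + glucose/18 + BUN/2.8
= 2·124 + 643/18 + 21/2.8
= 248 + 35.72 + 7.50
= 291.22 mOsm/kg

291.2 mOsm/kg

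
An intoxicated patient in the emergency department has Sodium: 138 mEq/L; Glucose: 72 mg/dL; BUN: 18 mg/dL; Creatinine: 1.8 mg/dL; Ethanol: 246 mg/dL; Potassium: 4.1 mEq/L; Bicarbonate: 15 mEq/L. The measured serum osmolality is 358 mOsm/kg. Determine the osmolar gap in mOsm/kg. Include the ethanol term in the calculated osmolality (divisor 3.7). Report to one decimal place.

5.1 mOsm/kg

Calculated osmolality = 2·Na + glucose/18 + BUN/2.8 + ethanol/3.7
= 2·138 + 72/18 + 18/2.8 + 246/3.7
= 276 + 4 + 6.43 + 66.49
= 352.92 mOsm/kg ≈ 352.9 mOsm/kg
Osmolar gap = measured − calculated = 358 − 352.9 = 5.1 mOsm/kg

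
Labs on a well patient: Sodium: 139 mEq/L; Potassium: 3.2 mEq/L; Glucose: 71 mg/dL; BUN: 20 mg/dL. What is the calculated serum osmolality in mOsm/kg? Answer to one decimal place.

289.1 mOsm/kg

Calculated osmolality = 2·Na + glucose/18 + BUN/2.8
= 2·139 + 71/18 + 20/2.8
= 278 + 3.94 + 7.14
= 289.08 mOsm/kg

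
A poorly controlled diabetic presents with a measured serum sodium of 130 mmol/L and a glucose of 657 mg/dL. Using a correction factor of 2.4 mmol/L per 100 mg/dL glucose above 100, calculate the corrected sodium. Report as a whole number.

Corrected Na = measured Na + 2.4 · (glucose − 100)/100
= 130 + 2.4 · (657 − 100)/100
= 130 + 13.4
= 143.4 mmol/L

143 mmol/L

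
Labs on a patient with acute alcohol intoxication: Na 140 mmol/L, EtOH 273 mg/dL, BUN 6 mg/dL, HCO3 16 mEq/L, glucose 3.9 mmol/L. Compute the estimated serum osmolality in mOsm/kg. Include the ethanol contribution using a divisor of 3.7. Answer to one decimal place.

359.8 mOsm/kg

Calculated osmolality = 2·Na + glucose + BUN/2.8 + ethanol/3.7
= 2·140 + 3.9 + 6/2.8 + 273/3.7
= 280 + 3.90 + 2.14 + 73.78
= 359.82 mOsm/kg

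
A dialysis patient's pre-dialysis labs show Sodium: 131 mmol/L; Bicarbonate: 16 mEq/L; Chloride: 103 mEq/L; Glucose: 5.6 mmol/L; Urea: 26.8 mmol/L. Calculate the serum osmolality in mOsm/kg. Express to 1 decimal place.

Calculated osmolality = 2·Na + glucose + urea
= 2·131 + 5.6 + 26.8
= 262 + 5.60 + 26.80
= 294.4 mOsm/kg

294.4 mOsm/kg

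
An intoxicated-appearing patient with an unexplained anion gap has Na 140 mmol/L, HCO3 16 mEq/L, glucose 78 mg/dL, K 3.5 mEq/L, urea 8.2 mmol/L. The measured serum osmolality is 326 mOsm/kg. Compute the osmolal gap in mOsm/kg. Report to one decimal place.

Calculated osmolality = 2·Na + glucose/18 + urea
= 2·140 + 78/18 + 8.2
= 280 + 4.33 + 8.20
= 292.53 mOsm/kg ≈ 292.5 mOsm/kg
Osmolar gap = measured − calculated = 326 − 292.5 = 33.5 mOsm/kg

33.5 mOsm/kg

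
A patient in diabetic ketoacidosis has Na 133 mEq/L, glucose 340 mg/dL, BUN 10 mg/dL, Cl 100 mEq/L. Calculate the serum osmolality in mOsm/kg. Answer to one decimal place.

288.5 mOsm/kg

Calculated osmolality = 2·Na + glucose/18 + BUN/2.8
= 2·133 + 340/18 + 10/2.8
= 266 + 18.89 + 3.57
= 288.46 mOsm/kg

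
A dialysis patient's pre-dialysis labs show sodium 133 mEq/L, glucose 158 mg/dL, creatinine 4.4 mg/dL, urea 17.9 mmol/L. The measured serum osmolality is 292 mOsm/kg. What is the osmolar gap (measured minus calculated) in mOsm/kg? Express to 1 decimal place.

Calculated osmolality = 2·Na + glucose/18 + urea
= 2·133 + 158/18 + 17.9
= 266 + 8.78 + 17.90
= 292.68 mOsm/kg ≈ 292.7 mOsm/kg
Osmolar gap = measured − calculated = 292 − 292.7 = -0.7 mOsm/kg

-0.7 mOsm/kg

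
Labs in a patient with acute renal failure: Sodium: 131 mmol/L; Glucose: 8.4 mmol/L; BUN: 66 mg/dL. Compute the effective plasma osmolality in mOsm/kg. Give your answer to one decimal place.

270.4 mOsm/kg

Effective osmolality excludes urea (freely permeant across cell membranes):
2·Na + glucose
= 2·131 + 8.4
= 262 + 8.4
= 270.4 mOsm/kg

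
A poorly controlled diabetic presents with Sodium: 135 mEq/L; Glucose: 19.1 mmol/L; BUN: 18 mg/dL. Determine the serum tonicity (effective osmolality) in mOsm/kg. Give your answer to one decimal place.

Effective osmolality excludes urea (freely permeant across cell membranes):
2·Na + glucose
= 2·135 + 19.1
= 270 + 19.1
= 289.1 mOsm/kg

289.1 mOsm/kg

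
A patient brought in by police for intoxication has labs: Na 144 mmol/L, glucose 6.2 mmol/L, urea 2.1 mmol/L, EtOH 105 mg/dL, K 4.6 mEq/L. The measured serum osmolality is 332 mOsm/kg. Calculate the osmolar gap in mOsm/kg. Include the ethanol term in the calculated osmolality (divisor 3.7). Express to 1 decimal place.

Calculated osmolality = 2·Na + glucose + urea + ethanol/3.7
= 2·144 + 6.2 + 2.1 + 105/3.7
= 288 + 6.20 + 2.10 + 28.38
= 324.68 mOsm/kg ≈ 324.7 mOsm/kg
Osmolar gap = measured − calculated = 332 − 324.7 = 7.3 mOsm/kg

7.3 mOsm/kg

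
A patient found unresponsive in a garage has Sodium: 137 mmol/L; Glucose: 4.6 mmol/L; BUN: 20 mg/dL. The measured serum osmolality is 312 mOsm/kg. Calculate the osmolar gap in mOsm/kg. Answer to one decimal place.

Calculated osmolality = 2·Na + glucose + BUN/2.8
= 2·137 + 4.6 + 20/2.8
= 274 + 4.60 + 7.14
= 285.74 mOsm/kg ≈ 285.7 mOsm/kg
Osmolar gap = measured − calculated = 312 − 285.7 = 26.3 mOsm/kg

26.3 mOsm/kg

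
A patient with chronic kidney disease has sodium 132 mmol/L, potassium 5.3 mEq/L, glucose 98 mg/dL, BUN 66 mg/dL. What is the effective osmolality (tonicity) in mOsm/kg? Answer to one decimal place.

269.4 mOsm/kg

Effective osmolality excludes urea (freely permeant across cell membranes):
2·Na + glucose/18
= 2·132 + 98/18
= 264 + 5.44
= 269.44 mOsm/kg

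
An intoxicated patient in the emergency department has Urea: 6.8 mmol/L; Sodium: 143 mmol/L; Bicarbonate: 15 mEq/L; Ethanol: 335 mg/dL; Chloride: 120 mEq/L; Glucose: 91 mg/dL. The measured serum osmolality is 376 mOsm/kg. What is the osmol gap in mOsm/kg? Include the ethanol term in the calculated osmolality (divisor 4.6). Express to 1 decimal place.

5.3 mOsm/kg

Calculated osmolality = 2·Na + glucose/18 + urea + ethanol/4.6
= 2·143 + 91/18 + 6.8 + 335/4.6
= 286 + 5.06 + 6.80 + 72.83
= 370.69 mOsm/kg ≈ 370.7 mOsm/kg
Osmolar gap = measured − calculated = 376 − 370.7 = 5.3 mOsm/kg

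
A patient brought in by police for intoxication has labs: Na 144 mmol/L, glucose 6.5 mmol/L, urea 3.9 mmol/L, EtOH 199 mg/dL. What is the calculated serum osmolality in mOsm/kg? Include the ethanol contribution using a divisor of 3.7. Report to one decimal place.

352.2 mOsm/kg

Calculated osmolality = 2·Na + glucose + urea + ethanol/3.7
= 2·144 + 6.5 + 3.9 + 199/3.7
= 288 + 6.50 + 3.90 + 53.78
= 352.18 mOsm/kg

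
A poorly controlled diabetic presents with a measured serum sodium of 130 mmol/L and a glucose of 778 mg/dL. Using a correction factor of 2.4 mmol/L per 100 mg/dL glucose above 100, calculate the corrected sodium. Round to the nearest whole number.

Corrected Na = measured Na + 2.4 · (glucose − 100)/100
= 130 + 2.4 · (778 − 100)/100
= 130 + 16.3
= 146.3 mmol/L

146 mmol/L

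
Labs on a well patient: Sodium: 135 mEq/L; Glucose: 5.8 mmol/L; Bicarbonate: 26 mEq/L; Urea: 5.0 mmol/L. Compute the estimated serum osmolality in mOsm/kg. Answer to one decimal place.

Calculated osmolality = 2·Na + glucose + urea
= 2·135 + 5.8 + 5
= 270 + 5.80 + 5
= 280.8 mOsm/kg

280.8 mOsm/kg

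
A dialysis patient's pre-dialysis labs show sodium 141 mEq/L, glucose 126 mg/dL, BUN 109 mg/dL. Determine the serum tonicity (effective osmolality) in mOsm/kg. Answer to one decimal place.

289.0 mOsm/kg

Effective osmolality excludes urea (freely permeant across cell membranes):
2·Na + glucose/18
= 2·141 + 126/18
= 282 + 7
= 289 mOsm/kg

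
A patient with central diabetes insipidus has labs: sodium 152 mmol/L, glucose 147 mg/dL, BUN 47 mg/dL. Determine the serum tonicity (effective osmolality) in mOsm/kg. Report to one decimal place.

312.2 mOsm/kg

Effective osmolality excludes urea (freely permeant across cell membranes):
2·Na + glucose/18
= 2·152 + 147/18
= 304 + 8.17
= 312.17 mOsm/kg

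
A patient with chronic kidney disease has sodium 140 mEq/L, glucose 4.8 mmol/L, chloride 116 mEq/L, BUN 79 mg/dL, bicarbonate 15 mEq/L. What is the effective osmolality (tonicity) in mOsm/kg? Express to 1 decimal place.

284.8 mOsm/kg

Effective osmolality excludes urea (freely permeant across cell membranes):
2·Na + glucose
= 2·140 + 4.8
= 280 + 4.8
= 284.8 mOsm/kg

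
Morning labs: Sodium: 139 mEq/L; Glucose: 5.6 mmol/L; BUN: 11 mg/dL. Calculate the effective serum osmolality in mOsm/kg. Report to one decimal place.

Effective osmolality excludes urea (freely permeant across cell membranes):
2·Na + glucose
= 2·139 + 5.6
= 278 + 5.6
= 283.6 mOsm/kg

283.6 mOsm/kg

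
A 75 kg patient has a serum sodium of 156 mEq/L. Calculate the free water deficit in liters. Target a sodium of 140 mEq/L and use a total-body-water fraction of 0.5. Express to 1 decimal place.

TBW = 0.5 · 75 = 37.5 L
Free water deficit = TBW · (Na/140 − 1)
= 37.5 · (156/140 − 1)
= 37.5 · 0.1143
= 4.29 L

4.3 L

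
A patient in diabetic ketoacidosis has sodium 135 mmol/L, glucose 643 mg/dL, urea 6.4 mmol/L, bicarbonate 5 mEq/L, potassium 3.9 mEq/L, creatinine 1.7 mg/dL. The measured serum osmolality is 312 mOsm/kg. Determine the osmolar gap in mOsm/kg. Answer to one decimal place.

Calculated osmolality = 2·Na + glucose/18 + urea
= 2·135 + 643/18 + 6.4
= 270 + 35.72 + 6.40
= 312.12 mOsm/kg ≈ 312.1 mOsm/kg
Osmolar gap = measured − calculated = 312 − 312.1 = -0.1 mOsm/kg

-0.1 mOsm/kg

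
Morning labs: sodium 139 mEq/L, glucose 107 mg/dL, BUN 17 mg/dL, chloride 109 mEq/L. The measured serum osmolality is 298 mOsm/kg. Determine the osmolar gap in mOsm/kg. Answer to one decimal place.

Calculated osmolality = 2·Na + glucose/18 + BUN/2.8
= 2·139 + 107/18 + 17/2.8
= 278 + 5.94 + 6.07
= 290.01 mOsm/kg ≈ 290.0 mOsm/kg
Osmolar gap = measured − calculated = 298 − 290.0 = 8.0 mOsm/kg

8.0 mOsm/kg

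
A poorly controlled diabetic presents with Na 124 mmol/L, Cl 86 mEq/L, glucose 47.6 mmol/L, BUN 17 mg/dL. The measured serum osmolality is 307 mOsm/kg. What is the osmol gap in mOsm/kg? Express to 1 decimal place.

Calculated osmolality = 2·Na + glucose + BUN/2.8
= 2·124 + 47.6 + 17/2.8
= 248 + 47.60 + 6.07
= 301.67 mOsm/kg ≈ 301.7 mOsm/kg
Osmolar gap = measured − calculated = 307 − 301.7 = 5.3 mOsm/kg

5.3 mOsm/kg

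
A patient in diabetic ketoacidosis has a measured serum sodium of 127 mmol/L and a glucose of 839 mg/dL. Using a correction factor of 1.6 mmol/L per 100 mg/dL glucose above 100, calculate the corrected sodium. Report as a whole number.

139 mmol/L

Corrected Na = measured Na + 1.6 · (glucose − 100)/100
= 127 + 1.6 · (839 − 100)/100
= 127 + 11.8
= 138.8 mmol/L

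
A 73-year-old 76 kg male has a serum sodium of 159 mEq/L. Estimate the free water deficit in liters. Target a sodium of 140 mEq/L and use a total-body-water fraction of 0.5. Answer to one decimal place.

5.2 L

TBW = 0.5 · 76 = 38 L
Free water deficit = TBW · (Na/140 − 1)
= 38 · (159/140 − 1)
= 38 · 0.1357
= 5.16 L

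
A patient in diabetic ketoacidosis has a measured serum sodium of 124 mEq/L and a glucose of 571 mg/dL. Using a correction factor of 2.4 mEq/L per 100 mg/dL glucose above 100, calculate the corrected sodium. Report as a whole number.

Corrected Na = measured Na + 2.4 · (glucose − 100)/100
= 124 + 2.4 · (571 − 100)/100
= 124 + 11.3
= 135.3 mEq/L

135 mEq/L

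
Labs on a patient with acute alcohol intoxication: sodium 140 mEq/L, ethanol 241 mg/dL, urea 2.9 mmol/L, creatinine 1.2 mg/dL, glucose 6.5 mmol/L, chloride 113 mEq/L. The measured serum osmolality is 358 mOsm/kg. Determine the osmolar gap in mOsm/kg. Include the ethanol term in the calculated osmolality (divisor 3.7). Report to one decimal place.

3.5 mOsm/kg

Calculated osmolality = 2·Na + glucose + urea + ethanol/3.7
= 2·140 + 6.5 + 2.9 + 241/3.7
= 280 + 6.50 + 2.90 + 65.14
= 354.54 mOsm/kg ≈ 354.5 mOsm/kg
Osmolar gap = measured − calculated = 358 − 354.5 = 3.5 mOsm/kg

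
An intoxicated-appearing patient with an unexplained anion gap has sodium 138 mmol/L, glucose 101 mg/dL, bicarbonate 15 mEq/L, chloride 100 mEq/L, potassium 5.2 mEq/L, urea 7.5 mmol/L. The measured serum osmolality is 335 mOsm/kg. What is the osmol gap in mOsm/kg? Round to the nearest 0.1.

45.9 mOsm/kg

Calculated osmolality = 2·Na + glucose/18 + urea
= 2·138 + 101/18 + 7.5
= 276 + 5.61 + 7.50
= 289.11 mOsm/kg ≈ 289.1 mOsm/kg
Osmolar gap = measured − calculated = 335 − 289.1 = 45.9 mOsm/kg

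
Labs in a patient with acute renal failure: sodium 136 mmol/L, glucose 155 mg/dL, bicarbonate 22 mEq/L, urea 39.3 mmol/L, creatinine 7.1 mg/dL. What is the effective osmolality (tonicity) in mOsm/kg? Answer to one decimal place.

Effective osmolality excludes urea (freely permeant across cell membranes):
2·Na + glucose/18
= 2·136 + 155/18
= 272 + 8.61
= 280.61 mOsm/kg

280.6 mOsm/kg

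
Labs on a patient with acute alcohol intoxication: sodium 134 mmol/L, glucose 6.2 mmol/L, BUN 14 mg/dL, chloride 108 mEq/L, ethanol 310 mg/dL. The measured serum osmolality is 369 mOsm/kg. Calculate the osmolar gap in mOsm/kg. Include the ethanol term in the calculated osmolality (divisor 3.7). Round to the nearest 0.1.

Calculated osmolality = 2·Na + glucose + BUN/2.8 + ethanol/3.7
= 2·134 + 6.2 + 14/2.8 + 310/3.7
= 268 + 6.20 + 5 + 83.78
= 362.98 mOsm/kg ≈ 363.0 mOsm/kg
Osmolar gap = measured − calculated = 369 − 363.0 = 6.0 mOsm/kg

6.0 mOsm/kg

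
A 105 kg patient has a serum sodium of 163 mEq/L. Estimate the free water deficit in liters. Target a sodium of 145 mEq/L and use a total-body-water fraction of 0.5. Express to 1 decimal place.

TBW = 0.5 · 105 = 52.5 L
Free water deficit = TBW · (Na/145 − 1)
= 52.5 · (163/145 − 1)
= 52.5 · 0.1241
= 6.52 L

6.5 L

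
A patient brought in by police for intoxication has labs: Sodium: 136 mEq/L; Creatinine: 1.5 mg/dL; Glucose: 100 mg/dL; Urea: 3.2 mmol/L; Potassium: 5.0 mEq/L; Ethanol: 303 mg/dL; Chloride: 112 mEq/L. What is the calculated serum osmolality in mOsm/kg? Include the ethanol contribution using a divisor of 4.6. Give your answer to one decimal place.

346.6 mOsm/kg

Calculated osmolality = 2·Na + glucose/18 + urea + ethanol/4.6
= 2·136 + 100/18 + 3.2 + 303/4.6
= 272 + 5.56 + 3.20 + 65.87
= 346.63 mOsm/kg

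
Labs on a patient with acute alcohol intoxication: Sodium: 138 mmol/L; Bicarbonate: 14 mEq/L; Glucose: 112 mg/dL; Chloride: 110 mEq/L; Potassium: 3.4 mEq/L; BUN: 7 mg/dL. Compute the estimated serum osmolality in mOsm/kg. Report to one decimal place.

284.7 mOsm/kg

Calculated osmolality = 2·Na + glucose/18 + BUN/2.8
= 2·138 + 112/18 + 7/2.8
= 276 + 6.22 + 2.50
= 284.72 mOsm/kg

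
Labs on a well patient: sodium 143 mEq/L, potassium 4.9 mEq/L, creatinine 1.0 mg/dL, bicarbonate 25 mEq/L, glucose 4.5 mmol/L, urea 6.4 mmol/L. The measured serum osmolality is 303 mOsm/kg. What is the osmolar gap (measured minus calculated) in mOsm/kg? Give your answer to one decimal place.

6.1 mOsm/kg

Calculated osmolality = 2·Na + glucose + urea
= 2·143 + 4.5 + 6.4
= 286 + 4.50 + 6.40
= 296.9 mOsm/kg ≈ 296.9 mOsm/kg
Osmolar gap = measured − calculated = 303 − 296.9 = 6.1 mOsm/kg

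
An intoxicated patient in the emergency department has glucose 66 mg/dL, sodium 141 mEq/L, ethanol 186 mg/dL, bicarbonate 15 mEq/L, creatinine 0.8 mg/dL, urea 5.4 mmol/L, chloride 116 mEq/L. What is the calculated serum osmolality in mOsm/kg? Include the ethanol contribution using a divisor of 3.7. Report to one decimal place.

Calculated osmolality = 2·Na + glucose/18 + urea + ethanol/3.7
= 2·141 + 66/18 + 5.4 + 186/3.7
= 282 + 3.67 + 5.40 + 50.27
= 341.34 mOsm/kg

341.3 mOsm/kg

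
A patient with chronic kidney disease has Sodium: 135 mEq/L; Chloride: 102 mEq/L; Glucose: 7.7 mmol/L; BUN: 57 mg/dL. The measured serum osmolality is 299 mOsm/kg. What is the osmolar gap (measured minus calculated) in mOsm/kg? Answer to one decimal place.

Calculated osmolality = 2·Na + glucose + BUN/2.8
= 2·135 + 7.7 + 57/2.8
= 270 + 7.70 + 20.36
= 298.06 mOsm/kg ≈ 298.1 mOsm/kg
Osmolar gap = measured − calculated = 299 − 298.1 = 0.9 mOsm/kg

0.9 mOsm/kg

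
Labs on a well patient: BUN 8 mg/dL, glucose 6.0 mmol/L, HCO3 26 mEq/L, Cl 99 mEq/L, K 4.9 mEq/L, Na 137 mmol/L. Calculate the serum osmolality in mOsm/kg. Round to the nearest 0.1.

Calculated osmolality = 2·Na + glucose + BUN/2.8
= 2·137 + 6 + 8/2.8
= 274 + 6 + 2.86
= 282.86 mOsm/kg

282.9 mOsm/kg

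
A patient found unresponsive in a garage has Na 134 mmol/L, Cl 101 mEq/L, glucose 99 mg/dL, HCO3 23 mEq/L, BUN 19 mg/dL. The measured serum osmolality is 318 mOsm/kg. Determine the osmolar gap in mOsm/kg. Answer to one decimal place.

Calculated osmolality = 2·Na + glucose/18 + BUN/2.8
= 2·134 + 99/18 + 19/2.8
= 268 + 5.50 + 6.79
= 280.29 mOsm/kg ≈ 280.3 mOsm/kg
Osmolar gap = measured − calculated = 318 − 280.3 = 37.7 mOsm/kg

37.7 mOsm/kg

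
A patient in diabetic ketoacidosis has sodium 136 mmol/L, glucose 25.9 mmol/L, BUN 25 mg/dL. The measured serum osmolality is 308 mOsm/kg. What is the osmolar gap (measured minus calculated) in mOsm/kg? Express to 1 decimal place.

1.2 mOsm/kg

Calculated osmolality = 2·Na + glucose + BUN/2.8
= 2·136 + 25.9 + 25/2.8
= 272 + 25.90 + 8.93
= 306.83 mOsm/kg ≈ 306.8 mOsm/kg
Osmolar gap = measured − calculated = 308 − 306.8 = 1.2 mOsm/kg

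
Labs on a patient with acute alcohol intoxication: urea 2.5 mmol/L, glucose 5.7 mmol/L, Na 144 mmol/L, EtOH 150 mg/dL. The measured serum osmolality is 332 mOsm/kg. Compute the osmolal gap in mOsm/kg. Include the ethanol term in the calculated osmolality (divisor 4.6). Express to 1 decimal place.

3.2 mOsm/kg

Calculated osmolality = 2·Na + glucose + urea + ethanol/4.6
= 2·144 + 5.7 + 2.5 + 150/4.6
= 288 + 5.70 + 2.50 + 32.61
= 328.81 mOsm/kg ≈ 328.8 mOsm/kg
Osmolar gap = measured − calculated = 332 − 328.8 = 3.2 mOsm/kg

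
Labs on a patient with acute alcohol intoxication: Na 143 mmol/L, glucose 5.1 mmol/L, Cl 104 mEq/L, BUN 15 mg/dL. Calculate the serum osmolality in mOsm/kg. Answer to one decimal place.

296.5 mOsm/kg

Calculated osmolality = 2·Na + glucose + BUN/2.8
= 2·143 + 5.1 + 15/2.8
= 286 + 5.10 + 5.36
= 296.46 mOsm/kg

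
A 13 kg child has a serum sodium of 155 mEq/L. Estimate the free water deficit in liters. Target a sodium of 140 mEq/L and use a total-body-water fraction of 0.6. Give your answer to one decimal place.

TBW = 0.6 · 13 = 7.8 L
Free water deficit = TBW · (Na/140 − 1)
= 7.8 · (155/140 − 1)
= 7.8 · 0.1071
= 0.84 L

0.8 L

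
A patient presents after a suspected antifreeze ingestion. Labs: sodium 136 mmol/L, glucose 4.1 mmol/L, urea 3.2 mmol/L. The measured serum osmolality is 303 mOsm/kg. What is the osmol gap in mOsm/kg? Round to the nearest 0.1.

Calculated osmolality = 2·Na + glucose + urea
= 2·136 + 4.1 + 3.2
= 272 + 4.10 + 3.20
= 279.3 mOsm/kg ≈ 279.3 mOsm/kg
Osmolar gap = measured − calculated = 303 − 279.3 = 23.7 mOsm/kg

23.7 mOsm/kg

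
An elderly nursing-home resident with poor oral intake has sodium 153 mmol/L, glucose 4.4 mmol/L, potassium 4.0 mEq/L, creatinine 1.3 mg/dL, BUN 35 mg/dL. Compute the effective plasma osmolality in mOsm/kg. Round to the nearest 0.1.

310.4 mOsm/kg

Effective osmolality excludes urea (freely permeant across cell membranes):
2·Na + glucose
= 2·153 + 4.4
= 306 + 4.4
= 310.4 mOsm/kg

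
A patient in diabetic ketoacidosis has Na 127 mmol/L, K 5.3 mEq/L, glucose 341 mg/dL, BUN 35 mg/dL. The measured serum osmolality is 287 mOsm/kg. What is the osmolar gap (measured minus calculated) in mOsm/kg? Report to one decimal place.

1.6 mOsm/kg

Calculated osmolality = 2·Na + glucose/18 + BUN/2.8
= 2·127 + 341/18 + 35/2.8
= 254 + 18.94 + 12.50
= 285.44 mOsm/kg ≈ 285.4 mOsm/kg
Osmolar gap = measured − calculated = 287 − 285.4 = 1.6 mOsm/kg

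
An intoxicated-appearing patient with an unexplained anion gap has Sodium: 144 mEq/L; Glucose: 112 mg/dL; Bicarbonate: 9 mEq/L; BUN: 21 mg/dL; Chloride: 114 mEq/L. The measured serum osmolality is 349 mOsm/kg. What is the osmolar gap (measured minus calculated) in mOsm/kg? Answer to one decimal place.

47.3 mOsm/kg

Calculated osmolality = 2·Na + glucose/18 + BUN/2.8
= 2·144 + 112/18 + 21/2.8
= 288 + 6.22 + 7.50
= 301.72 mOsm/kg ≈ 301.7 mOsm/kg
Osmolar gap = measured − calculated = 349 − 301.7 = 47.3 mOsm/kg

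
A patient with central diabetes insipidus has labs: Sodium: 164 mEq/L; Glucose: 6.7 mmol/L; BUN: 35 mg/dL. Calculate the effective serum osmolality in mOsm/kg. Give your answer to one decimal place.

Effective osmolality excludes urea (freely permeant across cell membranes):
2·Na + glucose
= 2·164 + 6.7
= 328 + 6.7
= 334.7 mOsm/kg

334.7 mOsm/kg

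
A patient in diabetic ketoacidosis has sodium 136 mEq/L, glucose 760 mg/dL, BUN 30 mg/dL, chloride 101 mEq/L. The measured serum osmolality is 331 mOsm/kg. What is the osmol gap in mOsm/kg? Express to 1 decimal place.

6.1 mOsm/kg

Calculated osmolality = 2·Na + glucose/18 + BUN/2.8
= 2·136 + 760/18 + 30/2.8
= 272 + 42.22 + 10.71
= 324.93 mOsm/kg ≈ 324.9 mOsm/kg
Osmolar gap = measured − calculated = 331 − 324.9 = 6.1 mOsm/kg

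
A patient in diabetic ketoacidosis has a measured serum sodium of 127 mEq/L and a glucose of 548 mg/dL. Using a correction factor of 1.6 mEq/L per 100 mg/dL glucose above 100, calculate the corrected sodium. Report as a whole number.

Corrected Na = measured Na + 1.6 · (glucose − 100)/100
= 127 + 1.6 · (548 − 100)/100
= 127 + 7.2
= 134.2 mEq/L

134 mEq/L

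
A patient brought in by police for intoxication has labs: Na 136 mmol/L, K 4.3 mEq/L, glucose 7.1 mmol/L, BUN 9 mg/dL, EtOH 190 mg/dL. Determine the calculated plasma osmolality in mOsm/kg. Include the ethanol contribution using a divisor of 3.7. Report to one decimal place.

333.7 mOsm/kg

Calculated osmolality = 2·Na + glucose + BUN/2.8 + ethanol/3.7
= 2·136 + 7.1 + 9/2.8 + 190/3.7
= 272 + 7.10 + 3.21 + 51.35
= 333.66 mOsm/kg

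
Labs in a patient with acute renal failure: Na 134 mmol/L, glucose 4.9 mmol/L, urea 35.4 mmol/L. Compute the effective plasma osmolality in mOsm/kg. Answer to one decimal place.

Effective osmolality excludes urea (freely permeant across cell membranes):
2·Na + glucose
= 2·134 + 4.9
= 268 + 4.9
= 272.9 mOsm/kg

272.9 mOsm/kg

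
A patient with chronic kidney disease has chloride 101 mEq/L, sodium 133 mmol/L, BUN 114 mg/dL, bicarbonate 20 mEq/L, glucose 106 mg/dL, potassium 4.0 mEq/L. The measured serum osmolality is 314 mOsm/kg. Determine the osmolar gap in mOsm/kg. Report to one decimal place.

Calculated osmolality = 2·Na + glucose/18 + BUN/2.8
= 2·133 + 106/18 + 114/2.8
= 266 + 5.89 + 40.71
= 312.6 mOsm/kg ≈ 312.6 mOsm/kg
Osmolar gap = measured − calculated = 314 − 312.6 = 1.4 mOsm/kg

1.4 mOsm/kg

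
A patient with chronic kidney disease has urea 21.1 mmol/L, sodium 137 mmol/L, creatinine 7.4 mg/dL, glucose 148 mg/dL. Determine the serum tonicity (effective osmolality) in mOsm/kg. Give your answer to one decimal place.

282.2 mOsm/kg

Effective osmolality excludes urea (freely permeant across cell membranes):
2·Na + glucose/18
= 2·137 + 148/18
= 274 + 8.22
= 282.22 mOsm/kg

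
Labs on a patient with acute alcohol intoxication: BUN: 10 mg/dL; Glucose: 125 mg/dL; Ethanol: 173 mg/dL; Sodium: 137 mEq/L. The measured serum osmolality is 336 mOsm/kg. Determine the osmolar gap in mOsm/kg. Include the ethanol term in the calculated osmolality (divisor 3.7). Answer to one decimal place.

Calculated osmolality = 2·Na + glucose/18 + BUN/2.8 + ethanol/3.7
= 2·137 + 125/18 + 10/2.8 + 173/3.7
= 274 + 6.94 + 3.57 + 46.76
= 331.27 mOsm/kg ≈ 331.3 mOsm/kg
Osmolar gap = measured − calculated = 336 − 331.3 = 4.7 mOsm/kg

4.7 mOsm/kg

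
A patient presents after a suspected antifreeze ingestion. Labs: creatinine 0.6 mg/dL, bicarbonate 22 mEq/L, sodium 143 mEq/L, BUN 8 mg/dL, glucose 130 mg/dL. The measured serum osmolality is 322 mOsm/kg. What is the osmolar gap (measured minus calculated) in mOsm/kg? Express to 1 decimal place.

25.9 mOsm/kg

Calculated osmolality = 2·Na + glucose/18 + BUN/2.8
= 2·143 + 130/18 + 8/2.8
= 286 + 7.22 + 2.86
= 296.08 mOsm/kg ≈ 296.1 mOsm/kg
Osmolar gap = measured − calculated = 322 − 296.1 = 25.9 mOsm/kg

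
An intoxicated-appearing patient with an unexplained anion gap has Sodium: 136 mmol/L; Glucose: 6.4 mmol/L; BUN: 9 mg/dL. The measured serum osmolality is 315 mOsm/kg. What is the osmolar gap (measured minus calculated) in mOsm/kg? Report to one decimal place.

33.4 mOsm/kg

Calculated osmolality = 2·Na + glucose + BUN/2.8
= 2·136 + 6.4 + 9/2.8
= 272 + 6.40 + 3.21
= 281.61 mOsm/kg ≈ 281.6 mOsm/kg
Osmolar gap = measured − calculated = 315 − 281.6 = 33.4 mOsm/kg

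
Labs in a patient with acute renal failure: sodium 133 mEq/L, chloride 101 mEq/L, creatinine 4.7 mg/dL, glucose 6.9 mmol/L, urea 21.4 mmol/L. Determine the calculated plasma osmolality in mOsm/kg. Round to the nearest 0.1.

Calculated osmolality = 2·Na + glucose + urea
= 2·133 + 6.9 + 21.4
= 266 + 6.90 + 21.40
= 294.3 mOsm/kg

294.3 mOsm/kg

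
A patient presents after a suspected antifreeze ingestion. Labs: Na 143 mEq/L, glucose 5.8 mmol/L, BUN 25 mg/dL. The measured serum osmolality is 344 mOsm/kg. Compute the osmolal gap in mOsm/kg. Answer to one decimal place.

43.3 mOsm/kg

Calculated osmolality = 2·Na + glucose + BUN/2.8
= 2·143 + 5.8 + 25/2.8
= 286 + 5.80 + 8.93
= 300.73 mOsm/kg ≈ 300.7 mOsm/kg
Osmolar gap = measured − calculated = 344 − 300.7 = 43.3 mOsm/kg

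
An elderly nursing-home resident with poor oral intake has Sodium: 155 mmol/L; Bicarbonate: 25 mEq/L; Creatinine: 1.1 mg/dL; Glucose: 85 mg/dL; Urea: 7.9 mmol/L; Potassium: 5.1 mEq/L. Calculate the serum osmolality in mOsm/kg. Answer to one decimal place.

322.6 mOsm/kg

Calculated osmolality = 2·Na + glucose/18 + urea
= 2·155 + 85/18 + 7.9
= 310 + 4.72 + 7.90
= 322.62 mOsm/kg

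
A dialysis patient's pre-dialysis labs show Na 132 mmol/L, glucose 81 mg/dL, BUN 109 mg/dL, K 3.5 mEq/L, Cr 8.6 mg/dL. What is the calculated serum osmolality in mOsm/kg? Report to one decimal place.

Calculated osmolality = 2·Na + glucose/18 + BUN/2.8
= 2·132 + 81/18 + 109/2.8
= 264 + 4.50 + 38.93
= 307.43 mOsm/kg

307.4 mOsm/kg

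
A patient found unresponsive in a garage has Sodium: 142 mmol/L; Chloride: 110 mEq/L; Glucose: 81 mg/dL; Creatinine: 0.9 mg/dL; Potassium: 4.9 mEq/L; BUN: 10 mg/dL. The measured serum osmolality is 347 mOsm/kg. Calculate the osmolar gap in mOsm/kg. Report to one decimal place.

54.9 mOsm/kg

Calculated osmolality = 2·Na + glucose/18 + BUN/2.8
= 2·142 + 81/18 + 10/2.8
= 284 + 4.50 + 3.57
= 292.07 mOsm/kg ≈ 292.1 mOsm/kg
Osmolar gap = measured − calculated = 347 − 292.1 = 54.9 mOsm/kg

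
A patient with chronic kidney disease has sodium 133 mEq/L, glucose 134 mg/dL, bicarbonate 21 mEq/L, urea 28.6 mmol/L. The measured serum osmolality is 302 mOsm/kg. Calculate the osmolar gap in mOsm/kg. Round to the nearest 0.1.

0.0 mOsm/kg

Calculated osmolality = 2·Na + glucose/18 + urea
= 2·133 + 134/18 + 28.6
= 266 + 7.44 + 28.60
= 302.04 mOsm/kg ≈ 302.0 mOsm/kg
Osmolar gap = measured − calculated = 302 − 302.0 = 0.0 mOsm/kg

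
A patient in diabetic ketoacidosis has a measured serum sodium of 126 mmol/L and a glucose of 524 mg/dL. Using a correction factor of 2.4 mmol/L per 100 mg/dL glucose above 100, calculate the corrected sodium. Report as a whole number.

Corrected Na = measured Na + 2.4 · (glucose − 100)/100
= 126 + 2.4 · (524 − 100)/100
= 126 + 10.2
= 136.2 mmol/L

136 mmol/L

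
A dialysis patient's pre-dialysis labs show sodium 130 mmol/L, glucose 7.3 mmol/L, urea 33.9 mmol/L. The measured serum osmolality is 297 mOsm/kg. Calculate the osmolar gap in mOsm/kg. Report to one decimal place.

-4.2 mOsm/kg

Calculated osmolality = 2·Na + glucose + urea
= 2·130 + 7.3 + 33.9
= 260 + 7.30 + 33.90
= 301.2 mOsm/kg ≈ 301.2 mOsm/kg
Osmolar gap = measured − calculated = 297 − 301.2 = -4.2 mOsm/kg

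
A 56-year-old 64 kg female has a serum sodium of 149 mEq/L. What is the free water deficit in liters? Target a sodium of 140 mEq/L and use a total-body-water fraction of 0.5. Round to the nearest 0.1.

2.1 L

TBW = 0.5 · 64 = 32 L
Free water deficit = TBW · (Na/140 − 1)
= 32 · (149/140 − 1)
= 32 · 0.0643
= 2.06 L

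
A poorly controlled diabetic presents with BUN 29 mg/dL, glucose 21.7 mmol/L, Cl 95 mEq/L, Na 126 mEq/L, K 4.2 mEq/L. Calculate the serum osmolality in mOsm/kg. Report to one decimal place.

Calculated osmolality = 2·Na + glucose + BUN/2.8
= 2·126 + 21.7 + 29/2.8
= 252 + 21.70 + 10.36
= 284.06 mOsm/kg

284.1 mOsm/kg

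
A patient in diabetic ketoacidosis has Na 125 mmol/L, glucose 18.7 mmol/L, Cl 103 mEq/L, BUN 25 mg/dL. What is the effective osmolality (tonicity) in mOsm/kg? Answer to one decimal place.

268.7 mOsm/kg

Effective osmolality excludes urea (freely permeant across cell membranes):
2·Na + glucose
= 2·125 + 18.7
= 250 + 18.7
= 268.7 mOsm/kg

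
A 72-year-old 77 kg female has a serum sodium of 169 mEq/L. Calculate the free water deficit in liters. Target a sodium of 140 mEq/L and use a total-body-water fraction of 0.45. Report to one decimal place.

TBW = 0.45 · 77 = 34.65 L
Free water deficit = TBW · (Na/140 − 1)
= 34.65 · (169/140 − 1)
= 34.65 · 0.2071
= 7.18 L

7.2 L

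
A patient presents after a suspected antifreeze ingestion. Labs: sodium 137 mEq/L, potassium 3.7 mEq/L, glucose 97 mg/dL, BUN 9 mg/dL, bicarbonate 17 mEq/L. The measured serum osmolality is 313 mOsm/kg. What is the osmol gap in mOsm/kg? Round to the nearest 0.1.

Calculated osmolality = 2·Na + glucose/18 + BUN/2.8
= 2·137 + 97/18 + 9/2.8
= 274 + 5.39 + 3.21
= 282.6 mOsm/kg ≈ 282.6 mOsm/kg
Osmolar gap = measured − calculated = 313 − 282.6 = 30.4 mOsm/kg

30.4 mOsm/kg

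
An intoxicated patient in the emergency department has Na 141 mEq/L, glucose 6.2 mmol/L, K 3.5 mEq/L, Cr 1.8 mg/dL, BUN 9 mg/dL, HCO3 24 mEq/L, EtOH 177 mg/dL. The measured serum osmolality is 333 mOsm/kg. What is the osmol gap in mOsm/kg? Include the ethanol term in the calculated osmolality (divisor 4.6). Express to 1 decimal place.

3.1 mOsm/kg

Calculated osmolality = 2·Na + glucose + BUN/2.8 + ethanol/4.6
= 2·141 + 6.2 + 9/2.8 + 177/4.6
= 282 + 6.20 + 3.21 + 38.48
= 329.89 mOsm/kg ≈ 329.9 mOsm/kg
Osmolar gap = measured − calculated = 333 − 329.9 = 3.1 mOsm/kg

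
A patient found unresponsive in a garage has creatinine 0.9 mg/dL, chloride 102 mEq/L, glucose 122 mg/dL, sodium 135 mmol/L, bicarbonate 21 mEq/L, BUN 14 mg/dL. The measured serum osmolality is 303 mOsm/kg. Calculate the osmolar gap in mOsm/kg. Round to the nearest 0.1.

21.2 mOsm/kg

Calculated osmolality = 2·Na + glucose/18 + BUN/2.8
= 2·135 + 122/18 + 14/2.8
= 270 + 6.78 + 5
= 281.78 mOsm/kg ≈ 281.8 mOsm/kg
Osmolar gap = measured − calculated = 303 − 281.8 = 21.2 mOsm/kg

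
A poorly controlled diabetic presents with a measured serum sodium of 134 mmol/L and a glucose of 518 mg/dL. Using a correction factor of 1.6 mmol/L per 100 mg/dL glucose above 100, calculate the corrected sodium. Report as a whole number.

141 mmol/L

Corrected Na = measured Na + 1.6 · (glucose − 100)/100
= 134 + 1.6 · (518 − 100)/100
= 134 + 6.7
= 140.7 mmol/L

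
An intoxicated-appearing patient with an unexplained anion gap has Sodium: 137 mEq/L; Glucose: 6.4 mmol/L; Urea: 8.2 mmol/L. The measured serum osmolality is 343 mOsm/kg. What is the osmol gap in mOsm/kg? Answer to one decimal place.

54.4 mOsm/kg

Calculated osmolality = 2·Na + glucose + urea
= 2·137 + 6.4 + 8.2
= 274 + 6.40 + 8.20
= 288.6 mOsm/kg ≈ 288.6 mOsm/kg
Osmolar gap = measured − calculated = 343 − 288.6 = 54.4 mOsm/kg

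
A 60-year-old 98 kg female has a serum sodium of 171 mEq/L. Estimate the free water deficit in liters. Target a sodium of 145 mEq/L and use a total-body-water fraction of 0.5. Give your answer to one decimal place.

8.8 L

TBW = 0.5 · 98 = 49 L
Free water deficit = TBW · (Na/145 − 1)
= 49 · (171/145 − 1)
= 49 · 0.1793
= 8.79 L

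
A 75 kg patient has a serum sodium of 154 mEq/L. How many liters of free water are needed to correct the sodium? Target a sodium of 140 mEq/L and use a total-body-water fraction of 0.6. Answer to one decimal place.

4.5 L

TBW = 0.6 · 75 = 45 L
Free water deficit = TBW · (Na/140 − 1)
= 45 · (154/140 − 1)
= 45 · 0.1
= 4.5 L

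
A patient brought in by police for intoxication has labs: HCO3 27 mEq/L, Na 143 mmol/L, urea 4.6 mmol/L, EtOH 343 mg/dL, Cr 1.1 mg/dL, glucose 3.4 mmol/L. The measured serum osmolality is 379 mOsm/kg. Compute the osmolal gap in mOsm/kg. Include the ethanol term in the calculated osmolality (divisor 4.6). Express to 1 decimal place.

Calculated osmolality = 2·Na + glucose + urea + ethanol/4.6
= 2·143 + 3.4 + 4.6 + 343/4.6
= 286 + 3.40 + 4.60 + 74.57
= 368.57 mOsm/kg ≈ 368.6 mOsm/kg
Osmolar gap = measured − calculated = 379 − 368.6 = 10.4 mOsm/kg

10.4 mOsm/kg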